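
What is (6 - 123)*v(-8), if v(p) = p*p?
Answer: -7488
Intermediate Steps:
v(p) = p**2
(6 - 123)*v(-8) = (6 - 123)*(-8)**2 = -117*64 = -7488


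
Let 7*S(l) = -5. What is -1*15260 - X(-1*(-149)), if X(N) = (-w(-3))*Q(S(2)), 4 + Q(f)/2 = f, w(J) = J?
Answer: -106622/7 ≈ -15232.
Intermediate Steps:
S(l) = -5/7 (S(l) = (1/7)*(-5) = -5/7)
Q(f) = -8 + 2*f
X(N) = -198/7 (X(N) = (-1*(-3))*(-8 + 2*(-5/7)) = 3*(-8 - 10/7) = 3*(-66/7) = -198/7)
-1*15260 - X(-1*(-149)) = -1*15260 - 1*(-198/7) = -15260 + 198/7 = -106622/7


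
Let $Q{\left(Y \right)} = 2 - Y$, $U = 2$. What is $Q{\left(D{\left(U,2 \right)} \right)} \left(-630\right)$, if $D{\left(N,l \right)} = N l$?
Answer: $1260$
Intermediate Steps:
$Q{\left(D{\left(U,2 \right)} \right)} \left(-630\right) = \left(2 - 2 \cdot 2\right) \left(-630\right) = \left(2 - 4\right) \left(-630\right) = \left(-2\right) \left(-630\right) = 1260$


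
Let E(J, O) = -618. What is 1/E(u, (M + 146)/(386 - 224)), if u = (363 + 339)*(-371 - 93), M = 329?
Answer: -1/618 ≈ -0.0016181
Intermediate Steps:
u = -325728 (u = 702*(-464) = -325728)
1/E(u, (M + 146)/(386 - 224)) = 1/(-618) = -1/618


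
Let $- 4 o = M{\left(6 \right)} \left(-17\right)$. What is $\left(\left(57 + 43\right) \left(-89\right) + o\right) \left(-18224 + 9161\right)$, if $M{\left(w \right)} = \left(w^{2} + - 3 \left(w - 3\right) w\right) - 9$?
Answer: $\frac{326802717}{4} \approx 8.1701 \cdot 10^{7}$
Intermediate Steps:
$M{\left(w \right)} = -9 + w^{2} + w \left(9 - 3 w\right)$ ($M{\left(w \right)} = \left(w^{2} + - 3 \left(-3 + w\right) w\right) - 9 = \left(w^{2} + \left(9 - 3 w\right) w\right) - 9 = \left(w^{2} + w \left(9 - 3 w\right)\right) - 9 = -9 + w^{2} + w \left(9 - 3 w\right)$)
$o = - \frac{459}{4}$ ($o = - \frac{\left(-9 - 2 \cdot 6^{2} + 9 \cdot 6\right) \left(-17\right)}{4} = - \frac{\left(-9 - 72 + 54\right) \left(-17\right)}{4} = - \frac{\left(-27\right) \left(-17\right)}{4} = \left(- \frac{1}{4}\right) 459 = - \frac{459}{4} \approx -114.75$)
$\left(\left(57 + 43\right) \left(-89\right) + o\right) \left(-18224 + 9161\right) = \left(\left(57 + 43\right) \left(-89\right) - \frac{459}{4}\right) \left(-18224 + 9161\right) = \left(100 \left(-89\right) - \frac{459}{4}\right) \left(-9063\right) = \left(-8900 - \frac{459}{4}\right) \left(-9063\right) = \left(- \frac{36059}{4}\right) \left(-9063\right) = \frac{326802717}{4}$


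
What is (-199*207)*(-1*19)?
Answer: 782667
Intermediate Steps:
(-199*207)*(-1*19) = -41193*(-19) = 782667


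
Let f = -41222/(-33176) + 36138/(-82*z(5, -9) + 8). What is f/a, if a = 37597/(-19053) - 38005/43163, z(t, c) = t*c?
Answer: -9580449566624301/2482156223417728 ≈ -3.8597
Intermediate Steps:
z(t, c) = c*t
f = 337838311/30671212 (f = -41222/(-33176) + 36138/(-(-738)*5 + 8) = -41222*(-1/33176) + 36138/(-82*(-45) + 8) = 20611/16588 + 36138/(3690 + 8) = 20611/16588 + 36138/3698 = 20611/16588 + 36138*(1/3698) = 20611/16588 + 18069/1849 = 337838311/30671212 ≈ 11.015)
a = -2346908576/822384639 (a = 37597*(-1/19053) - 38005*1/43163 = -37597/19053 - 38005/43163 = -2346908576/822384639 ≈ -2.8538)
f/a = 337838311/(30671212*(-2346908576/822384639)) = (337838311/30671212)*(-822384639/2346908576) = -9580449566624301/2482156223417728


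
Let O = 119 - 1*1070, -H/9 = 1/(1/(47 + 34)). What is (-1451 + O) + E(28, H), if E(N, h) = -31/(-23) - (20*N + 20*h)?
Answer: 267245/23 ≈ 11619.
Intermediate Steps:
H = -729 (H = -9/(1/(47 + 34)) = -9/(1/81) = -9/1/81 = -9*81 = -729)
O = -951 (O = 119 - 1070 = -951)
E(N, h) = 31/23 - 20*N - 20*h (E(N, h) = -31*(-1/23) - (20*N + 20*h) = 31/23 - 20*(N + h) = 31/23 + (-20*N - 20*h) = 31/23 - 20*N - 20*h)
(-1451 + O) + E(28, H) = (-1451 - 951) + (31/23 - 20*28 - 20*(-729)) = -2402 + (31/23 - 560 + 14580) = -2402 + 322491/23 = 267245/23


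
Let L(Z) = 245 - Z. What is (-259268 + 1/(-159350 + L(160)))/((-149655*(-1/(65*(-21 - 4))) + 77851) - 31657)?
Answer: -894666890455/159085763169 ≈ -5.6238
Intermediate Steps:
(-259268 + 1/(-159350 + L(160)))/((-149655*(-1/(65*(-21 - 4))) + 77851) - 31657) = (-259268 + 1/(-159350 + (245 - 1*160)))/((-149655*(-1/(65*(-21 - 4))) + 77851) - 31657) = (-259268 + 1/(-159350 + (245 - 160)))/((-149655/((13*(-25))*(-5)) + 77851) - 31657) = (-259268 + 1/(-159350 + 85))/((-149655/((-325*(-5))) + 77851) - 31657) = (-259268 + 1/(-159265))/((-149655/1625 + 77851) - 31657) = (-259268 - 1/159265)/((-149655*1/1625 + 77851) - 31657) = -41292318021/(159265*((-29931/325 + 77851) - 31657)) = -41292318021/(159265*(25271644/325 - 31657)) = -41292318021/(159265*14983119/325) = -41292318021/159265*325/14983119 = -894666890455/159085763169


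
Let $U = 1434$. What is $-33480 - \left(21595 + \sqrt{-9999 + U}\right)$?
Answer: $-55075 - i \sqrt{8565} \approx -55075.0 - 92.547 i$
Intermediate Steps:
$-33480 - \left(21595 + \sqrt{-9999 + U}\right) = -33480 - \left(21595 + \sqrt{-9999 + 1434}\right) = -33480 - \left(21595 + \sqrt{-8565}\right) = -33480 - \left(21595 + i \sqrt{8565}\right) = -55075 - i \sqrt{8565}$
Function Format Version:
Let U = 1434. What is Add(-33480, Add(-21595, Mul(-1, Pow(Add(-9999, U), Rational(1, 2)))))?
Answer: Add(-55075, Mul(-1, I, Pow(8565, Rational(1, 2)))) ≈ Add(-55075., Mul(-92.547, I))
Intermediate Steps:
Add(-33480, Add(-21595, Mul(-1, Pow(Add(-9999, U), Rational(1, 2))))) = Add(-33480, Add(-21595, Mul(-1, Pow(Add(-9999, 1434), Rational(1, 2))))) = Add(-33480, Add(-21595, Mul(-1, Pow(-8565, Rational(1, 2))))) = Add(-33480, Add(-21595, Mul(-1, Mul(I, Pow(8565, Rational(1, 2)))))) = Add(-33480, Add(-21595, Mul(-1, I, Pow(8565, Rational(1, 2))))) = Add(-55075, Mul(-1, I, Pow(8565, Rational(1, 2))))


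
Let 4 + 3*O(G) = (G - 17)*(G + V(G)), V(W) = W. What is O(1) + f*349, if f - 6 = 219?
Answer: 78513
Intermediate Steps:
f = 225 (f = 6 + 219 = 225)
O(G) = -4/3 + 2*G*(-17 + G)/3 (O(G) = -4/3 + ((G - 17)*(G + G))/3 = -4/3 + ((-17 + G)*(2*G))/3 = -4/3 + (2*G*(-17 + G))/3 = -4/3 + 2*G*(-17 + G)/3)
O(1) + f*349 = (-4/3 - 34/3*1 + (⅔)*1²) + 225*349 = (-4/3 - 34/3 + (⅔)*1) + 78525 = (-4/3 - 34/3 + ⅔) + 78525 = -12 + 78525 = 78513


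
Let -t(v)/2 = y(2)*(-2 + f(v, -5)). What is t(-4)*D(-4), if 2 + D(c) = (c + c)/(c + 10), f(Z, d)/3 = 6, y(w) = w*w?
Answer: 1280/3 ≈ 426.67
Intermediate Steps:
y(w) = w**2
f(Z, d) = 18 (f(Z, d) = 3*6 = 18)
t(v) = -128 (t(v) = -2*2**2*(-2 + 18) = -8*16 = -2*64 = -128)
D(c) = -2 + 2*c/(10 + c) (D(c) = -2 + (c + c)/(c + 10) = -2 + (2*c)/(10 + c) = -2 + 2*c/(10 + c))
t(-4)*D(-4) = -(-2560)/(10 - 4) = -(-2560)/6 = -128*(-10/3) = 1280/3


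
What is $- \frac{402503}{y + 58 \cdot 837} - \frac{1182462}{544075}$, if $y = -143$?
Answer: $- \frac{276226527911}{26334862225} \approx -10.489$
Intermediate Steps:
$- \frac{402503}{y + 58 \cdot 837} - \frac{1182462}{544075} = - \frac{402503}{-143 + 58 \cdot 837} - \frac{1182462}{544075} = - \frac{402503}{-143 + 48546} - \frac{1182462}{544075} = - \frac{402503}{48403} - \frac{1182462}{544075} = - \frac{276226527911}{26334862225}$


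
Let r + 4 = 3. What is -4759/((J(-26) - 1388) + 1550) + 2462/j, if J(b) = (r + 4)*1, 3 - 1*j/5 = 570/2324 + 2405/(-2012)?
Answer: 72999564263/761889315 ≈ 95.814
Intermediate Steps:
r = -1 (r = -4 + 3 = -1)
j = 23087555/1168972 (j = 15 - 5*(570/2324 + 2405/(-2012)) = 15 - 5*(570*(1/2324) + 2405*(-1/2012)) = 15 - 5*(285/1162 - 2405/2012) = 15 - 5*(-1110595/1168972) = 15 + 5552975/1168972 = 23087555/1168972 ≈ 19.750)
J(b) = 3 (J(b) = (-1 + 4)*1 = 3*1 = 3)
-4759/((J(-26) - 1388) + 1550) + 2462/j = -4759/((3 - 1388) + 1550) + 2462/(23087555/1168972) = -4759/(-1385 + 1550) + 2462*(1168972/23087555) = -4759/165 + 2878009064/23087555 = 72999564263/761889315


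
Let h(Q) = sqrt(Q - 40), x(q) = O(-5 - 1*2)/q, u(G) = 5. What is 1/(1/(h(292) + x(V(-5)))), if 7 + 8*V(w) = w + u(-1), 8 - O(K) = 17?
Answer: 72/7 + 6*sqrt(7) ≈ 26.160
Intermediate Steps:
O(K) = -9 (O(K) = 8 - 1*17 = 8 - 17 = -9)
V(w) = -1/4 + w/8 (V(w) = -7/8 + (w + 5)/8 = -7/8 + (5 + w)/8 = -7/8 + (5/8 + w/8) = -1/4 + w/8)
x(q) = -9/q
h(Q) = sqrt(-40 + Q)
1/(1/(h(292) + x(V(-5)))) = 1/(1/(sqrt(-40 + 292) - 9/(-1/4 + (1/8)*(-5)))) = 1/(1/(sqrt(252) - 9/(-1/4 - 5/8))) = 1/(1/(6*sqrt(7) - 9/(-7/8))) = 1/(1/(6*sqrt(7) - 9*(-8/7))) = 1/(1/(6*sqrt(7) + 72/7)) = 1/(1/(72/7 + 6*sqrt(7))) = 72/7 + 6*sqrt(7)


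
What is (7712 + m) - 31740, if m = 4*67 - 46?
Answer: -23806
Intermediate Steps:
m = 222 (m = 268 - 46 = 222)
(7712 + m) - 31740 = (7712 + 222) - 31740 = 7934 - 31740 = -23806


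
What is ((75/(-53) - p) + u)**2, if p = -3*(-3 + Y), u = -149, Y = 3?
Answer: 63552784/2809 ≈ 22625.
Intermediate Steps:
p = 0 (p = -3*(-3 + 3) = -3*0 = 0)
((75/(-53) - p) + u)**2 = ((75/(-53) - 1*0) - 149)**2 = ((75*(-1/53) + 0) - 149)**2 = ((-75/53 + 0) - 149)**2 = (-75/53 - 149)**2 = (-7972/53)**2 = 63552784/2809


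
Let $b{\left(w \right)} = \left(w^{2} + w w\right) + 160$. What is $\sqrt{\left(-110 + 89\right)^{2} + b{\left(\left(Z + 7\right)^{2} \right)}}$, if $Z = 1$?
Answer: $3 \sqrt{977} \approx 93.771$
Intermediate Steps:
$b{\left(w \right)} = 160 + 2 w^{2}$ ($b{\left(w \right)} = \left(w^{2} + w^{2}\right) + 160 = 2 w^{2} + 160 = 160 + 2 w^{2}$)
$\sqrt{\left(-110 + 89\right)^{2} + b{\left(\left(Z + 7\right)^{2} \right)}} = \sqrt{\left(-110 + 89\right)^{2} + \left(160 + 2 \left(\left(1 + 7\right)^{2}\right)^{2}\right)} = \sqrt{\left(-21\right)^{2} + \left(160 + 2 \left(8^{2}\right)^{2}\right)} = \sqrt{441 + \left(160 + 2 \cdot 64^{2}\right)} = \sqrt{441 + \left(160 + 2 \cdot 4096\right)} = \sqrt{441 + \left(160 + 8192\right)} = \sqrt{441 + 8352} = \sqrt{8793} = 3 \sqrt{977}$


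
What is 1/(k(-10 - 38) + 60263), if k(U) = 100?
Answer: 1/60363 ≈ 1.6566e-5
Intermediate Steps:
1/(k(-10 - 38) + 60263) = 1/(100 + 60263) = 1/60363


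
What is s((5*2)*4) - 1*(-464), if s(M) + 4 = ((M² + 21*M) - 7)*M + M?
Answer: 97820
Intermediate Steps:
s(M) = -4 + M + M*(-7 + M² + 21*M) (s(M) = -4 + (((M² + 21*M) - 7)*M + M) = -4 + ((-7 + M² + 21*M)*M + M) = -4 + (M*(-7 + M² + 21*M) + M) = -4 + (M + M*(-7 + M² + 21*M)) = -4 + M + M*(-7 + M² + 21*M))
s((5*2)*4) - 1*(-464) = (-4 + ((5*2)*4)³ - 6*5*2*4 + 21*((5*2)*4)²) - 1*(-464) = (-4 + (10*4)³ - 60*4 + 21*(10*4)²) + 464 = (-4 + 40³ - 6*40 + 21*40²) + 464 = (-4 + 64000 - 240 + 21*1600) + 464 = (-4 + 64000 - 240 + 33600) + 464 = 97356 + 464 = 97820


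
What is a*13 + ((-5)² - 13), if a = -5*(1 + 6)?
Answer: -443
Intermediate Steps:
a = -35 (a = -5*7 = -35)
a*13 + ((-5)² - 13) = -35*13 + ((-5)² - 13) = -455 + (25 - 13) = -455 + 12 = -443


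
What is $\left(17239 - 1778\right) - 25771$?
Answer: $-10310$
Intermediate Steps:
$\left(17239 - 1778\right) - 25771 = 15461 - 25771 = -10310$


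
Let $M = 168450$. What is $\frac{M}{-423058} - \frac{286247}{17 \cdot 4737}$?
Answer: $- \frac{67332096688}{17034218841} \approx -3.9528$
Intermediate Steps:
$\frac{M}{-423058} - \frac{286247}{17 \cdot 4737} = \frac{168450}{-423058} - \frac{286247}{17 \cdot 4737} = 168450 \left(- \frac{1}{423058}\right) - \frac{286247}{80529} = - \frac{84225}{211529} - \frac{286247}{80529} = - \frac{67332096688}{17034218841}$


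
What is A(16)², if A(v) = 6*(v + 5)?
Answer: 15876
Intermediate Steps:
A(v) = 30 + 6*v (A(v) = 6*(5 + v) = 30 + 6*v)
A(16)² = (30 + 6*16)² = (30 + 96)² = 126² = 15876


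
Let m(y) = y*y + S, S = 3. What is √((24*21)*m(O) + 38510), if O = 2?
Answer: √42038 ≈ 205.03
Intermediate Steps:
m(y) = 3 + y² (m(y) = y*y + 3 = y² + 3 = 3 + y²)
√((24*21)*m(O) + 38510) = √((24*21)*(3 + 2²) + 38510) = √(504*(3 + 4) + 38510) = √(504*7 + 38510) = √(3528 + 38510) = √42038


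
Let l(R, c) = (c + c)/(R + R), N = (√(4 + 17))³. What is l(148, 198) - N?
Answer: 99/74 - 21*√21 ≈ -94.896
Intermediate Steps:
N = 21*√21 (N = (√21)³ = 21*√21 ≈ 96.234)
l(R, c) = c/R (l(R, c) = (2*c)/((2*R)) = (2*c)*(1/(2*R)) = c/R)
l(148, 198) - N = 198/148 - 21*√21 = 198*(1/148) - 21*√21 = 99/74 - 21*√21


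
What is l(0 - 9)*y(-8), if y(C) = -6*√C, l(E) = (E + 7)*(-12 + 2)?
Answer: -240*I*√2 ≈ -339.41*I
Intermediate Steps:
l(E) = -70 - 10*E (l(E) = (7 + E)*(-10) = -70 - 10*E)
l(0 - 9)*y(-8) = (-70 - 10*(0 - 9))*(-12*I*√2) = (-70 - 10*(-9))*(-12*I*√2) = (-70 + 90)*(-12*I*√2) = 20*(-12*I*√2) = -240*I*√2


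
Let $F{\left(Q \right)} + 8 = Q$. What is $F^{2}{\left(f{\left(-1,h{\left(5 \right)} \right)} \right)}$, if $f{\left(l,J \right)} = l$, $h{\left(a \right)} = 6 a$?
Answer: $81$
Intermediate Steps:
$F{\left(Q \right)} = -8 + Q$
$F^{2}{\left(f{\left(-1,h{\left(5 \right)} \right)} \right)} = \left(-8 - 1\right)^{2} = \left(-9\right)^{2} = 81$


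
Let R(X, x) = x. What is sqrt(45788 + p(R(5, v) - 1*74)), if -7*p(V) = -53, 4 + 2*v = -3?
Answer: sqrt(2243983)/7 ≈ 214.00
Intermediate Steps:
v = -7/2 (v = -2 + (1/2)*(-3) = -2 - 3/2 = -7/2 ≈ -3.5000)
p(V) = 53/7 (p(V) = -1/7*(-53) = 53/7)
sqrt(45788 + p(R(5, v) - 1*74)) = sqrt(45788 + 53/7) = sqrt(320569/7) = sqrt(2243983)/7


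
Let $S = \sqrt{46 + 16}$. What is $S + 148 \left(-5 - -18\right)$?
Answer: $1924 + \sqrt{62} \approx 1931.9$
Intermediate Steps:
$S = \sqrt{62} \approx 7.874$
$S + 148 \left(-5 - -18\right) = \sqrt{62} + 148 \left(-5 - -18\right) = \sqrt{62} + 148 \left(-5 + 18\right) = \sqrt{62} + 148 \cdot 13 = \sqrt{62} + 1924 = 1924 + \sqrt{62}$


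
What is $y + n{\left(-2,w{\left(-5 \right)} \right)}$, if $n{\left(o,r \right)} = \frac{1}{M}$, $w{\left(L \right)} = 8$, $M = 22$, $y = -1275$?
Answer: $- \frac{28049}{22} \approx -1275.0$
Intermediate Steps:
$n{\left(o,r \right)} = \frac{1}{22}$
$y + n{\left(-2,w{\left(-5 \right)} \right)} = -1275 + \frac{1}{22} = - \frac{28049}{22}$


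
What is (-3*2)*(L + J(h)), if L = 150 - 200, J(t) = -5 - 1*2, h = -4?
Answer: 342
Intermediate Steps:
J(t) = -7 (J(t) = -5 - 2 = -7)
L = -50
(-3*2)*(L + J(h)) = (-3*2)*(-50 - 7) = -6*(-57) = 342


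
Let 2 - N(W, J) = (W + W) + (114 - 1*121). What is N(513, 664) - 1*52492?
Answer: -53509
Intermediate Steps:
N(W, J) = 9 - 2*W (N(W, J) = 2 - ((W + W) + (114 - 1*121)) = 2 - (2*W + (114 - 121)) = 2 - (2*W - 7) = 2 - (-7 + 2*W) = 2 + (7 - 2*W) = 9 - 2*W)
N(513, 664) - 1*52492 = (9 - 2*513) - 1*52492 = (9 - 1026) - 52492 = -1017 - 52492 = -53509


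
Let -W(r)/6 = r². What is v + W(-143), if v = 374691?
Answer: 251997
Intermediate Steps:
W(r) = -6*r²
v + W(-143) = 374691 - 6*(-143)² = 374691 - 6*20449 = 374691 - 122694 = 251997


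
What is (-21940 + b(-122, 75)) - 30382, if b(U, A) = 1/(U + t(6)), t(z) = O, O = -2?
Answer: -6487929/124 ≈ -52322.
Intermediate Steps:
t(z) = -2
b(U, A) = 1/(-2 + U) (b(U, A) = 1/(U - 2) = 1/(-2 + U))
(-21940 + b(-122, 75)) - 30382 = (-21940 + 1/(-2 - 122)) - 30382 = (-21940 + 1/(-124)) - 30382 = (-21940 - 1/124) - 30382 = -2720561/124 - 30382 = -6487929/124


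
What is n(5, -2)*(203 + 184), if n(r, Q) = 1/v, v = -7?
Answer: -387/7 ≈ -55.286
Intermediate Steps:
n(r, Q) = -⅐ (n(r, Q) = 1/(-7) = -⅐)
n(5, -2)*(203 + 184) = -(203 + 184)/7 = -⅐*387 = -387/7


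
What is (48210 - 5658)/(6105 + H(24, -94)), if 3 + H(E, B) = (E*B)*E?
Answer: -2364/2669 ≈ -0.88573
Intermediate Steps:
H(E, B) = -3 + B*E² (H(E, B) = -3 + (E*B)*E = -3 + (B*E)*E = -3 + B*E²)
(48210 - 5658)/(6105 + H(24, -94)) = (48210 - 5658)/(6105 + (-3 - 94*24²)) = 42552/(6105 + (-3 - 94*576)) = 42552/(6105 + (-3 - 54144)) = 42552/(6105 - 54147) = 42552/(-48042) = 42552*(-1/48042) = -2364/2669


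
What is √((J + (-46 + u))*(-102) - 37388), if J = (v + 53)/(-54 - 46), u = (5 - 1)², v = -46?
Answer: I*√3432086/10 ≈ 185.26*I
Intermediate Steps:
u = 16 (u = 4² = 16)
J = -7/100 (J = (-46 + 53)/(-54 - 46) = 7/(-100) = 7*(-1/100) = -7/100 ≈ -0.070000)
√((J + (-46 + u))*(-102) - 37388) = √((-7/100 + (-46 + 16))*(-102) - 37388) = √((-7/100 - 30)*(-102) - 37388) = √(-3007/100*(-102) - 37388) = √(153357/50 - 37388) = √(-1716043/50) = I*√3432086/10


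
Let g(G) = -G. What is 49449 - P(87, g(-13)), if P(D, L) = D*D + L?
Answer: 41867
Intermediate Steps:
P(D, L) = L + D² (P(D, L) = D² + L = L + D²)
49449 - P(87, g(-13)) = 49449 - (-1*(-13) + 87²) = 49449 - (13 + 7569) = 49449 - 1*7582 = 49449 - 7582 = 41867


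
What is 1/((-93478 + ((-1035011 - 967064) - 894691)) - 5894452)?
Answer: -1/8884696 ≈ -1.1255e-7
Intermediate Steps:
1/((-93478 + ((-1035011 - 967064) - 894691)) - 5894452) = 1/((-93478 + (-2002075 - 894691)) - 5894452) = 1/((-93478 - 2896766) - 5894452) = 1/(-2990244 - 5894452) = 1/(-8884696) = -1/8884696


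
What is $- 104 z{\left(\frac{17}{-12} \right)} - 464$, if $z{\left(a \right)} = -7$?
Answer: $264$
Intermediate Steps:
$- 104 z{\left(\frac{17}{-12} \right)} - 464 = \left(-104\right) \left(-7\right) - 464 = 728 - 464 = 264$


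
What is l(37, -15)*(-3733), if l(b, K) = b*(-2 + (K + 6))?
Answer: 1519331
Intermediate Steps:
l(b, K) = b*(4 + K) (l(b, K) = b*(-2 + (6 + K)) = b*(4 + K))
l(37, -15)*(-3733) = (37*(4 - 15))*(-3733) = (37*(-11))*(-3733) = -407*(-3733) = 1519331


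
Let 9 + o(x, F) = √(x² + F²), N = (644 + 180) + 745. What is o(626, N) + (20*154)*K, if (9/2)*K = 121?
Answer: 745279/9 + √2853637 ≈ 84498.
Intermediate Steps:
K = 242/9 (K = (2/9)*121 = 242/9 ≈ 26.889)
N = 1569 (N = 824 + 745 = 1569)
o(x, F) = -9 + √(F² + x²) (o(x, F) = -9 + √(x² + F²) = -9 + √(F² + x²))
o(626, N) + (20*154)*K = (-9 + √(1569² + 626²)) + (20*154)*(242/9) = (-9 + √(2461761 + 391876)) + 3080*(242/9) = (-9 + √2853637) + 745360/9 = 745279/9 + √2853637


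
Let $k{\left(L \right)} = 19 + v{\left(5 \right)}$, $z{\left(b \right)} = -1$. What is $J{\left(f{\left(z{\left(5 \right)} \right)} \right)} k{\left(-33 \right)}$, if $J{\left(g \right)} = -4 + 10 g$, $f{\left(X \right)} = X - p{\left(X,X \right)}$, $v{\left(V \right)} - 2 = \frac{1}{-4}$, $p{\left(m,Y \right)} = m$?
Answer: $-83$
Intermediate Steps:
$v{\left(V \right)} = \frac{7}{4}$ ($v{\left(V \right)} = 2 + \frac{1}{-4} = 2 - \frac{1}{4} = \frac{7}{4}$)
$k{\left(L \right)} = \frac{83}{4}$ ($k{\left(L \right)} = 19 + \frac{7}{4} = \frac{83}{4}$)
$f{\left(X \right)} = 0$ ($f{\left(X \right)} = X - X = 0$)
$J{\left(f{\left(z{\left(5 \right)} \right)} \right)} k{\left(-33 \right)} = \left(-4 + 10 \cdot 0\right) \frac{83}{4} = \left(-4 + 0\right) \frac{83}{4} = \left(-4\right) \frac{83}{4} = -83$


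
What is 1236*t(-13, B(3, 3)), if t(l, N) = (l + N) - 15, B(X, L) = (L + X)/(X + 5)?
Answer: -33681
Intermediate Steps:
B(X, L) = (L + X)/(5 + X)
t(l, N) = -15 + N + l (t(l, N) = (N + l) - 15 = -15 + N + l)
1236*t(-13, B(3, 3)) = 1236*(-15 + (3 + 3)/(5 + 3) - 13) = 1236*(-15 + 6/8 - 13) = 1236*(-15 + (⅛)*6 - 13) = 1236*(-15 + ¾ - 13) = 1236*(-109/4) = -33681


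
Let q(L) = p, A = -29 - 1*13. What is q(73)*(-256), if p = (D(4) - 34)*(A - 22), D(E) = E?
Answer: -491520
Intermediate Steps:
A = -42 (A = -29 - 13 = -42)
p = 1920 (p = (4 - 34)*(-42 - 22) = -30*(-64) = 1920)
q(L) = 1920
q(73)*(-256) = 1920*(-256) = -491520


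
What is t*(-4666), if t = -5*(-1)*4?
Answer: -93320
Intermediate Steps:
t = 20 (t = 5*4 = 20)
t*(-4666) = 20*(-4666) = -93320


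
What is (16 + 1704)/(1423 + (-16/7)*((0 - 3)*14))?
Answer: 1720/1519 ≈ 1.1323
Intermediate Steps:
(16 + 1704)/(1423 + (-16/7)*((0 - 3)*14)) = 1720/(1423 + (-16*⅐)*(-3*14)) = 1720/(1423 - 16/7*(-42)) = 1720/(1423 + 96) = 1720/1519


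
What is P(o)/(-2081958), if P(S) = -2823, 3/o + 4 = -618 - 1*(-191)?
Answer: 941/693986 ≈ 0.0013559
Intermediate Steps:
o = -3/431 (o = 3/(-4 + (-618 - 1*(-191))) = 3/(-4 + (-618 + 191)) = 3/(-4 - 427) = 3/(-431) = 3*(-1/431) = -3/431 ≈ -0.0069606)
P(o)/(-2081958) = -2823/(-2081958) = -2823*(-1/2081958) = 941/693986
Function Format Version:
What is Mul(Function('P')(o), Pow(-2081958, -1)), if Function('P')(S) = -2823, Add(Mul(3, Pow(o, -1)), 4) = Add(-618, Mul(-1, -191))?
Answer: Rational(941, 693986) ≈ 0.0013559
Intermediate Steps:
o = Rational(-3, 431) (o = Mul(3, Pow(Add(-4, Add(-618, Mul(-1, -191))), -1)) = Mul(3, Pow(Add(-4, Add(-618, 191)), -1)) = Mul(3, Pow(Add(-4, -427), -1)) = Mul(3, Pow(-431, -1)) = Mul(3, Rational(-1, 431)) = Rational(-3, 431) ≈ -0.0069606)
Mul(Function('P')(o), Pow(-2081958, -1)) = Mul(-2823, Pow(-2081958, -1)) = Mul(-2823, Rational(-1, 2081958)) = Rational(941, 693986)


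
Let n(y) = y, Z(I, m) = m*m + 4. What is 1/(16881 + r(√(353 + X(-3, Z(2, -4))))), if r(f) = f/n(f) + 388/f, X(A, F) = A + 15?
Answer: 3080965/52012775858 - 97*√365/26006387929 ≈ 5.9163e-5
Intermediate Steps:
Z(I, m) = 4 + m² (Z(I, m) = m² + 4 = 4 + m²)
X(A, F) = 15 + A
r(f) = 1 + 388/f (r(f) = f/f + 388/f = 1 + 388/f)
1/(16881 + r(√(353 + X(-3, Z(2, -4))))) = 1/(16881 + (388 + √(353 + (15 - 3)))/(√(353 + (15 - 3)))) = 1/(16881 + (388 + √(353 + 12))/(√(353 + 12))) = 1/(16881 + (388 + √365)/(√365)) = 1/(16881 + (√365/365)*(388 + √365)) = 1/(16881 + √365*(388 + √365)/365)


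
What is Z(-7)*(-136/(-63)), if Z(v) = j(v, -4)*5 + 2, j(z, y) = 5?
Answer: 408/7 ≈ 58.286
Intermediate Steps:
Z(v) = 27 (Z(v) = 5*5 + 2 = 25 + 2 = 27)
Z(-7)*(-136/(-63)) = 27*(-136/(-63)) = 27*(-136*(-1/63)) = 27*(136/63) = 408/7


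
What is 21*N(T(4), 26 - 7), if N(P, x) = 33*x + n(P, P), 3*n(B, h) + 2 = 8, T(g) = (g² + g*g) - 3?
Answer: 13209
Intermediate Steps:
T(g) = -3 + 2*g² (T(g) = (g² + g²) - 3 = 2*g² - 3 = -3 + 2*g²)
n(B, h) = 2 (n(B, h) = -⅔ + (⅓)*8 = -⅔ + 8/3 = 2)
N(P, x) = 2 + 33*x (N(P, x) = 33*x + 2 = 2 + 33*x)
21*N(T(4), 26 - 7) = 21*(2 + 33*(26 - 7)) = 21*(2 + 33*19) = 21*(2 + 627) = 21*629 = 13209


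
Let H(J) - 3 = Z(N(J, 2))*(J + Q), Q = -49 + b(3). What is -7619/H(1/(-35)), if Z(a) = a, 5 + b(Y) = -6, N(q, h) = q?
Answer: -491225/304 ≈ -1615.9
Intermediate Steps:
b(Y) = -11 (b(Y) = -5 - 6 = -11)
Q = -60 (Q = -49 - 11 = -60)
H(J) = 3 + J*(-60 + J) (H(J) = 3 + J*(J - 60) = 3 + J*(-60 + J))
-7619/H(1/(-35)) = -7619/(3 + (1/(-35))² - 60/(-35)) = -7619/(3 + (1*(-1/35))² - 60*(-1)/35) = -7619/(3 + (-1/35)² - 60*(-1/35)) = -7619/(3 + 1/1225 + 12/7) = -7619/5776/1225 = -7619*1225/5776 = -491225/304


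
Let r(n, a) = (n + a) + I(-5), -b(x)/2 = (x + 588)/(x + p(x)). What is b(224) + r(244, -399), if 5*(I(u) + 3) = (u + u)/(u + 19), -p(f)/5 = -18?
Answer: -179483/1099 ≈ -163.31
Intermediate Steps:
p(f) = 90 (p(f) = -5*(-18) = 90)
I(u) = -3 + 2*u/(5*(19 + u)) (I(u) = -3 + ((u + u)/(u + 19))/5 = -3 + ((2*u)/(19 + u))/5 = -3 + (2*u/(19 + u))/5 = -3 + 2*u/(5*(19 + u)))
b(x) = -2*(588 + x)/(90 + x) (b(x) = -2*(x + 588)/(x + 90) = -2*(588 + x)/(90 + x))
r(n, a) = -22/7 + a + n (r(n, a) = (n + a) + (-285 - 13*(-5))/(5*(19 - 5)) = (a + n) + (⅕)*(-285 + 65)/14 = (a + n) + (⅕)*(1/14)*(-220) = (a + n) - 22/7 = -22/7 + a + n)
b(224) + r(244, -399) = 2*(-588 - 1*224)/(90 + 224) + (-22/7 - 399 + 244) = 2*(-588 - 224)/314 - 1107/7 = 2*(1/314)*(-812) - 1107/7 = -812/157 - 1107/7 = -179483/1099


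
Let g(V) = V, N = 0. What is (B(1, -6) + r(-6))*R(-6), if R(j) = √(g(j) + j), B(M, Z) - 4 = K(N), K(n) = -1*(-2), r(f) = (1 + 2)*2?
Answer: 24*I*√3 ≈ 41.569*I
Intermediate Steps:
r(f) = 6 (r(f) = 3*2 = 6)
K(n) = 2
B(M, Z) = 6 (B(M, Z) = 4 + 2 = 6)
R(j) = √2*√j (R(j) = √(j + j) = √(2*j) = √2*√j)
(B(1, -6) + r(-6))*R(-6) = (6 + 6)*(√2*√(-6)) = 12*(√2*(I*√6)) = 12*(2*I*√3) = 24*I*√3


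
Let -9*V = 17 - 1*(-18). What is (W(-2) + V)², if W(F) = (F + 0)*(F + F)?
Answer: 1369/81 ≈ 16.901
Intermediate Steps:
W(F) = 2*F² (W(F) = F*(2*F) = 2*F²)
V = -35/9 (V = -(17 - 1*(-18))/9 = -(17 + 18)/9 = -⅑*35 = -35/9 ≈ -3.8889)
(W(-2) + V)² = (2*(-2)² - 35/9)² = (2*4 - 35/9)² = (8 - 35/9)² = (37/9)² = 1369/81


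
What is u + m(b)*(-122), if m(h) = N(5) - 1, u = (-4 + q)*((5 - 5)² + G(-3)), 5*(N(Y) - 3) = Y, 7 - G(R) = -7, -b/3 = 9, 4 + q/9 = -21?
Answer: -3572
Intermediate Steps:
q = -225 (q = -36 + 9*(-21) = -36 - 189 = -225)
b = -27 (b = -3*9 = -27)
G(R) = 14 (G(R) = 7 - 1*(-7) = 7 + 7 = 14)
N(Y) = 3 + Y/5
u = -3206 (u = (-4 - 225)*((5 - 5)² + 14) = -229*(0² + 14) = -229*(0 + 14) = -229*14 = -3206)
m(h) = 3 (m(h) = (3 + (⅕)*5) - 1 = (3 + 1) - 1 = 4 - 1 = 3)
u + m(b)*(-122) = -3206 + 3*(-122) = -3206 - 366 = -3572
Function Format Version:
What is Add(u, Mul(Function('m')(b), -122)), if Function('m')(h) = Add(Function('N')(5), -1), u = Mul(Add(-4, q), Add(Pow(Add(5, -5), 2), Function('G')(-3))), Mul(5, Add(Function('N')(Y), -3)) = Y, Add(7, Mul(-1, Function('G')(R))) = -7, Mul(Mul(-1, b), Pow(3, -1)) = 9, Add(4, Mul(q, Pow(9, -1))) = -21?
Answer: -3572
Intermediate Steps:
q = -225 (q = Add(-36, Mul(9, -21)) = Add(-36, -189) = -225)
b = -27 (b = Mul(-3, 9) = -27)
Function('G')(R) = 14 (Function('G')(R) = Add(7, Mul(-1, -7)) = Add(7, 7) = 14)
Function('N')(Y) = Add(3, Mul(Rational(1, 5), Y))
u = -3206 (u = Mul(Add(-4, -225), Add(Pow(Add(5, -5), 2), 14)) = Mul(-229, Add(Pow(0, 2), 14)) = Mul(-229, Add(0, 14)) = Mul(-229, 14) = -3206)
Function('m')(h) = 3 (Function('m')(h) = Add(Add(3, Mul(Rational(1, 5), 5)), -1) = Add(Add(3, 1), -1) = Add(4, -1) = 3)
Add(u, Mul(Function('m')(b), -122)) = Add(-3206, Mul(3, -122)) = Add(-3206, -366) = -3572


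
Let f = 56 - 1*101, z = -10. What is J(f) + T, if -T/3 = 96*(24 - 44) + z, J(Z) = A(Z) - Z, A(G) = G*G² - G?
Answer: -85245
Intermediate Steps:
f = -45 (f = 56 - 101 = -45)
A(G) = G³ - G
J(Z) = Z³ - 2*Z (J(Z) = (Z³ - Z) - Z = Z³ - 2*Z)
T = 5790 (T = -3*(96*(24 - 44) - 10) = -3*(96*(-20) - 10) = -3*(-1920 - 10) = -3*(-1930) = 5790)
J(f) + T = -45*(-2 + (-45)²) + 5790 = -45*(-2 + 2025) + 5790 = -45*2023 + 5790 = -91035 + 5790 = -85245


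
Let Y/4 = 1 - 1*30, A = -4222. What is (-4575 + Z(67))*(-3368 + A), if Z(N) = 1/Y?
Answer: 2014010295/58 ≈ 3.4724e+7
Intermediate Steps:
Y = -116 (Y = 4*(1 - 1*30) = 4*(1 - 30) = 4*(-29) = -116)
Z(N) = -1/116 (Z(N) = 1/(-116) = -1/116)
(-4575 + Z(67))*(-3368 + A) = (-4575 - 1/116)*(-3368 - 4222) = -530701/116*(-7590) = 2014010295/58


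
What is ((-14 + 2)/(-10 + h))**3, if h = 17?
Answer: -1728/343 ≈ -5.0379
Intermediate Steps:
((-14 + 2)/(-10 + h))**3 = ((-14 + 2)/(-10 + 17))**3 = (-12/7)**3 = -1728/343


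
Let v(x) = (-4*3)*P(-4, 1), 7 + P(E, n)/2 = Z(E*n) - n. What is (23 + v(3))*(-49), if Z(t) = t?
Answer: -15239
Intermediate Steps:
P(E, n) = -14 - 2*n + 2*E*n (P(E, n) = -14 + 2*(E*n - n) = -14 + 2*(-n + E*n) = -14 + (-2*n + 2*E*n) = -14 - 2*n + 2*E*n)
v(x) = 288 (v(x) = (-4*3)*(-14 - 2*1 + 2*(-4)*1) = -12*(-14 - 2 - 8) = -12*(-24) = 288)
(23 + v(3))*(-49) = (23 + 288)*(-49) = 311*(-49) = -15239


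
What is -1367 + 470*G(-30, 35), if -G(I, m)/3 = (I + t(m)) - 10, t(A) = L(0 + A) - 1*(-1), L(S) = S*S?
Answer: -1673627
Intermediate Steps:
L(S) = S**2
t(A) = 1 + A**2 (t(A) = (0 + A)**2 - 1*(-1) = A**2 + 1 = 1 + A**2)
G(I, m) = 27 - 3*I - 3*m**2 (G(I, m) = -3*((I + (1 + m**2)) - 10) = -3*((1 + I + m**2) - 10) = -3*(-9 + I + m**2) = 27 - 3*I - 3*m**2)
-1367 + 470*G(-30, 35) = -1367 + 470*(27 - 3*(-30) - 3*35**2) = -1367 + 470*(27 + 90 - 3*1225) = -1367 + 470*(27 + 90 - 3675) = -1367 + 470*(-3558) = -1367 - 1672260 = -1673627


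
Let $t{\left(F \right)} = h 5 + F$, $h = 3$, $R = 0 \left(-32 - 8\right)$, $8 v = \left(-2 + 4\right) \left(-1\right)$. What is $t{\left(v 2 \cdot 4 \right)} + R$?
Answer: $13$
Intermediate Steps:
$v = - \frac{1}{4}$ ($v = \frac{\left(-2 + 4\right) \left(-1\right)}{8} = \frac{2 \left(-1\right)}{8} = \frac{1}{8} \left(-2\right) = - \frac{1}{4} \approx -0.25$)
$R = 0$ ($R = 0 \left(-40\right) = 0$)
$t{\left(F \right)} = 15 + F$ ($t{\left(F \right)} = 3 \cdot 5 + F = 15 + F$)
$t{\left(v 2 \cdot 4 \right)} + R = \left(15 + \left(- \frac{1}{4}\right) 2 \cdot 4\right) + 0 = \left(15 - 2\right) + 0 = 13 + 0 = 13$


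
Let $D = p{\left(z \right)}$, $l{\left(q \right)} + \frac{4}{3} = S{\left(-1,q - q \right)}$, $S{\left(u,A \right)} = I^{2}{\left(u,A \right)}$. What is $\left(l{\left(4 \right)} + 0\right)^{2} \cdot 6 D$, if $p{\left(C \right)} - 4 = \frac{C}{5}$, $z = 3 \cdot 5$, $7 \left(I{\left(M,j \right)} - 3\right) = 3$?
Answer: $\frac{4694048}{1029} \approx 4561.8$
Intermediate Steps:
$I{\left(M,j \right)} = \frac{24}{7}$ ($I{\left(M,j \right)} = 3 + \frac{1}{7} \cdot 3 = 3 + \frac{3}{7} = \frac{24}{7}$)
$z = 15$
$p{\left(C \right)} = 4 + \frac{C}{5}$
$S{\left(u,A \right)} = \frac{576}{49}$ ($S{\left(u,A \right)} = \left(\frac{24}{7}\right)^{2} = \frac{576}{49}$)
$l{\left(q \right)} = \frac{1532}{147}$ ($l{\left(q \right)} = - \frac{4}{3} + \frac{576}{49} = \frac{1532}{147}$)
$D = 7$ ($D = 4 + \frac{1}{5} \cdot 15 = 4 + 3 = 7$)
$\left(l{\left(4 \right)} + 0\right)^{2} \cdot 6 D = \left(\frac{1532}{147} + 0\right)^{2} \cdot 6 \cdot 7 = \left(\frac{1532}{147}\right)^{2} \cdot 6 \cdot 7 = \frac{2347024}{21609} \cdot 6 \cdot 7 = \frac{4694048}{7203} \cdot 7 = \frac{4694048}{1029}$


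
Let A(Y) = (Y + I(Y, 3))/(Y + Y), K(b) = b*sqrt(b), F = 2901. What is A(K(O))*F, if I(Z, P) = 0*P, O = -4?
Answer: 2901/2 ≈ 1450.5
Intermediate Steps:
I(Z, P) = 0
K(b) = b**(3/2)
A(Y) = 1/2 (A(Y) = (Y + 0)/(Y + Y) = Y/((2*Y)) = Y*(1/(2*Y)) = 1/2)
A(K(O))*F = (1/2)*2901 = 2901/2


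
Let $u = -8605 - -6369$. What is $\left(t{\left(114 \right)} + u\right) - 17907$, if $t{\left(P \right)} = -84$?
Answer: $-20227$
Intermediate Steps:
$u = -2236$ ($u = -8605 + 6369 = -2236$)
$\left(t{\left(114 \right)} + u\right) - 17907 = \left(-84 - 2236\right) - 17907 = -2320 - 17907 = -20227$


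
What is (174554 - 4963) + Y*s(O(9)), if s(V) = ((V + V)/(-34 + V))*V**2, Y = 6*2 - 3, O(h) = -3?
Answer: 6275353/37 ≈ 1.6960e+5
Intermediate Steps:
Y = 9 (Y = 12 - 3 = 9)
s(V) = 2*V**3/(-34 + V) (s(V) = ((2*V)/(-34 + V))*V**2 = (2*V/(-34 + V))*V**2 = 2*V**3/(-34 + V))
(174554 - 4963) + Y*s(O(9)) = (174554 - 4963) + 9*(2*(-3)**3/(-34 - 3)) = 169591 + 9*(2*(-27)/(-37)) = 169591 + 9*(2*(-27)*(-1/37)) = 169591 + 9*(54/37) = 169591 + 486/37 = 6275353/37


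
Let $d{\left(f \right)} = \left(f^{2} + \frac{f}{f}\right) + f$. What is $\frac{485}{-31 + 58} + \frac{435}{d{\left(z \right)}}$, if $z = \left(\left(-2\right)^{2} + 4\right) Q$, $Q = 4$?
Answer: $\frac{524390}{28539} \approx 18.375$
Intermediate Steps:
$z = 32$ ($z = \left(\left(-2\right)^{2} + 4\right) 4 = \left(4 + 4\right) 4 = 8 \cdot 4 = 32$)
$d{\left(f \right)} = 1 + f + f^{2}$ ($d{\left(f \right)} = \left(f^{2} + 1\right) + f = \left(1 + f^{2}\right) + f = 1 + f + f^{2}$)
$\frac{485}{-31 + 58} + \frac{435}{d{\left(z \right)}} = \frac{485}{-31 + 58} + \frac{435}{1 + 32 + 32^{2}} = \frac{485}{27} + \frac{435}{1 + 32 + 1024} = 485 \cdot \frac{1}{27} + \frac{435}{1057} = \frac{485}{27} + 435 \cdot \frac{1}{1057} = \frac{485}{27} + \frac{435}{1057} = \frac{524390}{28539}$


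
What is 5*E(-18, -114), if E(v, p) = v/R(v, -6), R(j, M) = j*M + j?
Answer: -1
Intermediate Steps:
R(j, M) = j + M*j (R(j, M) = M*j + j = j + M*j)
E(v, p) = -⅕ (E(v, p) = v/((v*(1 - 6))) = v/((v*(-5))) = v/((-5*v)) = v*(-1/(5*v)) = -⅕)
5*E(-18, -114) = 5*(-⅕) = -1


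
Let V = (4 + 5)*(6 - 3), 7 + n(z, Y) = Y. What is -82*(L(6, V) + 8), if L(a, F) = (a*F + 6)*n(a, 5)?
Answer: 26896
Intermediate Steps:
n(z, Y) = -7 + Y
V = 27 (V = 9*3 = 27)
L(a, F) = -12 - 2*F*a (L(a, F) = (a*F + 6)*(-7 + 5) = (F*a + 6)*(-2) = (6 + F*a)*(-2) = -12 - 2*F*a)
-82*(L(6, V) + 8) = -82*((-12 - 2*27*6) + 8) = -82*((-12 - 324) + 8) = -82*(-336 + 8) = -82*(-328) = 26896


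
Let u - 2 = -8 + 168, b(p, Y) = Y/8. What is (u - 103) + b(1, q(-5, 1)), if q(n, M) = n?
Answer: 467/8 ≈ 58.375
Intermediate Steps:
b(p, Y) = Y/8 (b(p, Y) = Y*(⅛) = Y/8)
u = 162 (u = 2 + (-8 + 168) = 2 + 160 = 162)
(u - 103) + b(1, q(-5, 1)) = (162 - 103) + (⅛)*(-5) = 59 - 5/8 = 467/8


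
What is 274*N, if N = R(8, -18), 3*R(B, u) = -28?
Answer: -7672/3 ≈ -2557.3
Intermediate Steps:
R(B, u) = -28/3 (R(B, u) = (⅓)*(-28) = -28/3)
N = -28/3 ≈ -9.3333
274*N = 274*(-28/3) = -7672/3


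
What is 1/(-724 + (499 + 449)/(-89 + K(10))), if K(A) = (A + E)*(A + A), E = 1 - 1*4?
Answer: -17/11992 ≈ -0.0014176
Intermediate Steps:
E = -3 (E = 1 - 4 = -3)
K(A) = 2*A*(-3 + A) (K(A) = (A - 3)*(A + A) = (-3 + A)*(2*A) = 2*A*(-3 + A))
1/(-724 + (499 + 449)/(-89 + K(10))) = 1/(-724 + (499 + 449)/(-89 + 2*10*(-3 + 10))) = 1/(-724 + 948/(-89 + 2*10*7)) = 1/(-724 + 948/(-89 + 140)) = 1/(-724 + 948/51) = 1/(-724 + 948*(1/51)) = 1/(-724 + 316/17) = 1/(-11992/17) = -17/11992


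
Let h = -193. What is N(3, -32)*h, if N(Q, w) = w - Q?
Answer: 6755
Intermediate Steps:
N(3, -32)*h = (-32 - 1*3)*(-193) = (-32 - 3)*(-193) = -35*(-193) = 6755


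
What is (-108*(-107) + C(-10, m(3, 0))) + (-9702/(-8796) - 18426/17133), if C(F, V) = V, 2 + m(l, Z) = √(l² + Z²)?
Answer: 96759202097/8372326 ≈ 11557.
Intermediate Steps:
m(l, Z) = -2 + √(Z² + l²) (m(l, Z) = -2 + √(l² + Z²) = -2 + √(Z² + l²))
(-108*(-107) + C(-10, m(3, 0))) + (-9702/(-8796) - 18426/17133) = (-108*(-107) + (-2 + √(0² + 3²))) + (-9702/(-8796) - 18426/17133) = (11556 + (-2 + √(0 + 9))) + (-9702*(-1/8796) - 18426*1/17133) = (11556 + (-2 + √9)) + (1617/1466 - 6142/5711) = (11556 + (-2 + 3)) + 230515/8372326 = (11556 + 1) + 230515/8372326 = 11557 + 230515/8372326 = 96759202097/8372326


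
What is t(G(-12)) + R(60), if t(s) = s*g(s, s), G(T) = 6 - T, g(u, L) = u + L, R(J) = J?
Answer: 708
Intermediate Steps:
g(u, L) = L + u
t(s) = 2*s**2 (t(s) = s*(s + s) = s*(2*s) = 2*s**2)
t(G(-12)) + R(60) = 2*(6 - 1*(-12))**2 + 60 = 2*(6 + 12)**2 + 60 = 2*18**2 + 60 = 2*324 + 60 = 648 + 60 = 708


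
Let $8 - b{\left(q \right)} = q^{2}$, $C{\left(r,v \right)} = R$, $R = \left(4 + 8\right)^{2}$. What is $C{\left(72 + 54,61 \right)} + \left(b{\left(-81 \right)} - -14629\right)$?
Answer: $8220$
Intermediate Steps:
$R = 144$ ($R = 12^{2} = 144$)
$C{\left(r,v \right)} = 144$
$b{\left(q \right)} = 8 - q^{2}$
$C{\left(72 + 54,61 \right)} + \left(b{\left(-81 \right)} - -14629\right) = 144 + \left(\left(8 - \left(-81\right)^{2}\right) - -14629\right) = 144 + \left(\left(8 - 6561\right) + 14629\right) = 144 + \left(-6553 + 14629\right) = 144 + 8076 = 8220$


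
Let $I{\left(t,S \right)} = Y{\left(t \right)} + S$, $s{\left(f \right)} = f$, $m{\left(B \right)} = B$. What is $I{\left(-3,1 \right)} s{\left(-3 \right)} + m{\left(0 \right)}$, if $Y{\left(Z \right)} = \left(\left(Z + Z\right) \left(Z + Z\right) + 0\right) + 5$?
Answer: $-126$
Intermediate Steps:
$Y{\left(Z \right)} = 5 + 4 Z^{2}$ ($Y{\left(Z \right)} = \left(2 Z 2 Z + 0\right) + 5 = \left(4 Z^{2} + 0\right) + 5 = 4 Z^{2} + 5 = 5 + 4 Z^{2}$)
$I{\left(t,S \right)} = 5 + S + 4 t^{2}$ ($I{\left(t,S \right)} = \left(5 + 4 t^{2}\right) + S = 5 + S + 4 t^{2}$)
$I{\left(-3,1 \right)} s{\left(-3 \right)} + m{\left(0 \right)} = \left(5 + 1 + 4 \left(-3\right)^{2}\right) \left(-3\right) + 0 = \left(5 + 1 + 4 \cdot 9\right) \left(-3\right) + 0 = \left(5 + 1 + 36\right) \left(-3\right) + 0 = 42 \left(-3\right) + 0 = -126 + 0 = -126$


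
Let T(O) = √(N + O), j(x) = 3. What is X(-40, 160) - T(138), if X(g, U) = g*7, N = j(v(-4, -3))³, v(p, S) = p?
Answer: -280 - √165 ≈ -292.85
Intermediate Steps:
N = 27 (N = 3³ = 27)
X(g, U) = 7*g
T(O) = √(27 + O)
X(-40, 160) - T(138) = 7*(-40) - √(27 + 138) = -280 - √165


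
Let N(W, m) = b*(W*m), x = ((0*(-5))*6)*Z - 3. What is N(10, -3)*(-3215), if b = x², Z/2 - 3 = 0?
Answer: 868050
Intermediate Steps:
Z = 6 (Z = 6 + 2*0 = 6 + 0 = 6)
x = -3 (x = ((0*(-5))*6)*6 - 3 = (0*6)*6 - 3 = 0*6 - 3 = 0 - 3 = -3)
b = 9 (b = (-3)² = 9)
N(W, m) = 9*W*m (N(W, m) = 9*(W*m) = 9*W*m)
N(10, -3)*(-3215) = (9*10*(-3))*(-3215) = -270*(-3215) = 868050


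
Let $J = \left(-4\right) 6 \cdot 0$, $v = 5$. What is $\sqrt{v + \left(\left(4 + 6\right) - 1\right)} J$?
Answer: $0$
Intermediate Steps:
$J = 0$ ($J = \left(-24\right) 0 = 0$)
$\sqrt{v + \left(\left(4 + 6\right) - 1\right)} J = \sqrt{5 + \left(\left(4 + 6\right) - 1\right)} 0 = \sqrt{5 + \left(10 - 1\right)} 0 = \sqrt{5 + 9} \cdot 0 = \sqrt{14} \cdot 0 = 0$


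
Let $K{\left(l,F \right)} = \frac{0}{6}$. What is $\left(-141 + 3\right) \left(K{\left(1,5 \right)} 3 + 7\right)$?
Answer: $-966$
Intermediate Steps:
$K{\left(l,F \right)} = 0$ ($K{\left(l,F \right)} = 0 \cdot \frac{1}{6} = 0$)
$\left(-141 + 3\right) \left(K{\left(1,5 \right)} 3 + 7\right) = \left(-141 + 3\right) \left(0 \cdot 3 + 7\right) = - 138 \left(0 + 7\right) = \left(-138\right) 7 = -966$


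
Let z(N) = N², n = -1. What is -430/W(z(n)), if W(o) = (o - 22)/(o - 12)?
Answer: -4730/21 ≈ -225.24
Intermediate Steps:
W(o) = (-22 + o)/(-12 + o)
-430/W(z(n)) = -430*(-12 + (-1)²)/(-22 + (-1)²) = -430*(-12 + 1)/(-22 + 1) = -430/(-21/(-11)) = -430/((-1/11*(-21))) = -430/21/11 = -430*11/21 = -4730/21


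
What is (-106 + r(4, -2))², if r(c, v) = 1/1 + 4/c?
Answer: 10816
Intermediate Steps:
r(c, v) = 1 + 4/c (r(c, v) = 1*1 + 4/c = 1 + 4/c)
(-106 + r(4, -2))² = (-106 + (4 + 4)/4)² = (-106 + (¼)*8)² = (-106 + 2)² = (-104)² = 10816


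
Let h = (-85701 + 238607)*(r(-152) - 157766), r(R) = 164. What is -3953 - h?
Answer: 24098287459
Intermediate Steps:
h = -24098291412 (h = (-85701 + 238607)*(164 - 157766) = 152906*(-157602) = -24098291412)
-3953 - h = -3953 - 1*(-24098291412) = -3953 + 24098291412 = 24098287459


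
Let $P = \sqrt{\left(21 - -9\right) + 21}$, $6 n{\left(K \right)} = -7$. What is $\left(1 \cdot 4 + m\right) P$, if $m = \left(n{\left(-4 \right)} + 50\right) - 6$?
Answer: $\frac{281 \sqrt{51}}{6} \approx 334.46$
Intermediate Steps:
$n{\left(K \right)} = - \frac{7}{6}$ ($n{\left(K \right)} = \frac{1}{6} \left(-7\right) = - \frac{7}{6}$)
$m = \frac{257}{6}$ ($m = \left(- \frac{7}{6} + 50\right) - 6 = \frac{293}{6} - 6 = \frac{257}{6} \approx 42.833$)
$P = \sqrt{51}$ ($P = \sqrt{\left(21 + 9\right) + 21} = \sqrt{30 + 21} = \sqrt{51} \approx 7.1414$)
$\left(1 \cdot 4 + m\right) P = \left(1 \cdot 4 + \frac{257}{6}\right) \sqrt{51} = \left(4 + \frac{257}{6}\right) \sqrt{51} = \frac{281 \sqrt{51}}{6}$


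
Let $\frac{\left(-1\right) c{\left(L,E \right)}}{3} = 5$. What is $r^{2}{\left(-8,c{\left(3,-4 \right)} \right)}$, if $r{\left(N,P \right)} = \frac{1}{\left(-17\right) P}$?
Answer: $\frac{1}{65025} \approx 1.5379 \cdot 10^{-5}$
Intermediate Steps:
$c{\left(L,E \right)} = -15$ ($c{\left(L,E \right)} = \left(-3\right) 5 = -15$)
$r{\left(N,P \right)} = - \frac{1}{17 P}$
$r^{2}{\left(-8,c{\left(3,-4 \right)} \right)} = \left(- \frac{1}{17 \left(-15\right)}\right)^{2} = \left(\left(- \frac{1}{17}\right) \left(- \frac{1}{15}\right)\right)^{2} = \left(\frac{1}{255}\right)^{2} = \frac{1}{65025}$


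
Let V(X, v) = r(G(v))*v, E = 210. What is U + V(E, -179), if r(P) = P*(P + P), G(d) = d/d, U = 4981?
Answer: 4623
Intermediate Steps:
G(d) = 1
r(P) = 2*P² (r(P) = P*(2*P) = 2*P²)
V(X, v) = 2*v (V(X, v) = (2*1²)*v = (2*1)*v = 2*v)
U + V(E, -179) = 4981 + 2*(-179) = 4981 - 358 = 4623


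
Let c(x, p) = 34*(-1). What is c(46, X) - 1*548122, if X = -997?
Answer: -548156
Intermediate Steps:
c(x, p) = -34
c(46, X) - 1*548122 = -34 - 1*548122 = -34 - 548122 = -548156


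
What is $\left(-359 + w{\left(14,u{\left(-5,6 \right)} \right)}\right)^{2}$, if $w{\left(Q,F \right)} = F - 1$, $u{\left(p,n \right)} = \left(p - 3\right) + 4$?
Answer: $132496$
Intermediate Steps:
$u{\left(p,n \right)} = 1 + p$ ($u{\left(p,n \right)} = \left(-3 + p\right) + 4 = 1 + p$)
$w{\left(Q,F \right)} = -1 + F$
$\left(-359 + w{\left(14,u{\left(-5,6 \right)} \right)}\right)^{2} = \left(-359 + \left(-1 + \left(1 - 5\right)\right)\right)^{2} = \left(-359 - 5\right)^{2} = \left(-364\right)^{2} = 132496$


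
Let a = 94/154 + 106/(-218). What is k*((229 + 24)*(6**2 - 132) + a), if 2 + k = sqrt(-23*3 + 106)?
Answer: 407696284/8393 - 203848142*sqrt(37)/8393 ≈ -99162.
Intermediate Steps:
k = -2 + sqrt(37) (k = -2 + sqrt(-23*3 + 106) = -2 + sqrt(-69 + 106) = -2 + sqrt(37) ≈ 4.0828)
a = 1042/8393 (a = 94*(1/154) + 106*(-1/218) = 47/77 - 53/109 = 1042/8393 ≈ 0.12415)
k*((229 + 24)*(6**2 - 132) + a) = (-2 + sqrt(37))*((229 + 24)*(6**2 - 132) + 1042/8393) = (-2 + sqrt(37))*(253*(36 - 132) + 1042/8393) = (-2 + sqrt(37))*(253*(-96) + 1042/8393) = (-2 + sqrt(37))*(-24288 + 1042/8393) = (-2 + sqrt(37))*(-203848142/8393) = 407696284/8393 - 203848142*sqrt(37)/8393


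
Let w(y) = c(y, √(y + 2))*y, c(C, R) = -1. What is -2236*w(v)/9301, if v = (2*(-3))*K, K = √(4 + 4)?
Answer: -26832*√2/9301 ≈ -4.0798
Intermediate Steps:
K = 2*√2 (K = √8 = 2*√2 ≈ 2.8284)
v = -12*√2 (v = (2*(-3))*(2*√2) = -12*√2 ≈ -16.971)
w(y) = -y
-2236*w(v)/9301 = -2236*12*√2/9301 = -26832*√2/9301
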